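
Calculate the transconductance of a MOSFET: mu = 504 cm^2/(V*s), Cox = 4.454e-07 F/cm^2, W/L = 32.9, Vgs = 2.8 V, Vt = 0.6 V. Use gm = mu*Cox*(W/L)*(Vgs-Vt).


Step 1: Vov = Vgs - Vt = 2.8 - 0.6 = 2.2 V
Step 2: gm = mu * Cox * (W/L) * Vov
Step 3: gm = 504 * 4.454e-07 * 32.9 * 2.2 = 1.62e-02 S

1.62e-02


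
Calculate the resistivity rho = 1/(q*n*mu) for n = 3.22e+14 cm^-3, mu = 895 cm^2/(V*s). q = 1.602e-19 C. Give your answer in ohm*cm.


Step 1: sigma = q * n * mu = 1.602e-19 * 3.22e+14 * 895 = 4.61680e-02 S/cm
Step 2: rho = 1 / sigma = 1 / 4.61680e-02 = 21.66 ohm*cm

21.66


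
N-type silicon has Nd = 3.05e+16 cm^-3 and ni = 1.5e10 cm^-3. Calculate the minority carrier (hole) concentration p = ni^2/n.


Step 1: Since Nd >> ni, n ≈ Nd = 3.05e+16 cm^-3
Step 2: p = ni^2 / n = (1.5e10)^2 / 3.05e+16
Step 3: p = 2.25e20 / 3.05e+16 = 7.38e+03 cm^-3

7.38e+03


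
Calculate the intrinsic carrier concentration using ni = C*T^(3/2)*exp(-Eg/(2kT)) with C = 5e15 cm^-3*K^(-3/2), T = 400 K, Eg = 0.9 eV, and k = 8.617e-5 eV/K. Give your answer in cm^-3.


Step 1: Compute kT = 8.617e-5 * 400 = 0.034468 eV
Step 2: Exponent = -Eg/(2kT) = -0.9/(2*0.034468) = -13.05559
Step 3: T^(3/2) = 400^1.5 = 8000.00
Step 4: ni = 5e15 * 8000.00 * exp(-13.05559) = 8.55e+13 cm^-3

8.55e+13


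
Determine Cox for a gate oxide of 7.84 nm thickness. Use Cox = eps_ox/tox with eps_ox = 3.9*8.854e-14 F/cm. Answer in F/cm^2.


Step 1: eps_ox = 3.9 * 8.854e-14 = 3.45306e-13 F/cm
Step 2: tox in cm = 7.84 nm * 1e-7 = 7.8400e-07 cm
Step 3: Cox = 3.45306e-13 / 7.8400e-07 = 4.40e-07 F/cm^2

4.40e-07


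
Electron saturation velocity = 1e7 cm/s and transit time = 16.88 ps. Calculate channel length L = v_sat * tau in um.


Step 1: tau in seconds = 16.88 ps * 1e-12 = 1.6880e-11 s
Step 2: L = v_sat * tau = 1e7 * 1.6880e-11 = 1.6880e-04 cm
Step 3: L in um = 1.6880e-04 * 1e4 = 1.688 um

1.688


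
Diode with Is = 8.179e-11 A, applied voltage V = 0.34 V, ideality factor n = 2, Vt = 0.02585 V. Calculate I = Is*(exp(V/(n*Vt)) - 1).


Step 1: V/(n*Vt) = 0.34/(2*0.02585) = 6.5764
Step 2: exp(6.5764) = 7.1795e+02
Step 3: I = 8.179e-11 * (7.1795e+02 - 1) = 5.86e-08 A

5.86e-08


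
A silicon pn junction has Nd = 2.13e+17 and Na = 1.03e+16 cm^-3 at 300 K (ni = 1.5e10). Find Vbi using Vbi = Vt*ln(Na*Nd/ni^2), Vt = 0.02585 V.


Step 1: Compute Na*Nd/ni^2 = 1.03e+16 * 2.13e+17 / (1.5e10)^2 = 9.7507e+12
Step 2: ln(9.7507e+12) = 29.9084
Step 3: Vbi = 0.02585 * 29.9084 = 0.773 V

0.773


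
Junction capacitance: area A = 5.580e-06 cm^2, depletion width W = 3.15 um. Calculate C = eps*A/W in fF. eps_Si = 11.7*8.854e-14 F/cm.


Step 1: eps_Si = 11.7 * 8.854e-14 = 1.035918e-12 F/cm
Step 2: W in cm = 3.15 * 1e-4 = 3.15e-04 cm
Step 3: C = 1.035918e-12 * 5.580e-06 / 3.15e-04 = 1.835055e-14 F
Step 4: C = 18.35 fF

18.35


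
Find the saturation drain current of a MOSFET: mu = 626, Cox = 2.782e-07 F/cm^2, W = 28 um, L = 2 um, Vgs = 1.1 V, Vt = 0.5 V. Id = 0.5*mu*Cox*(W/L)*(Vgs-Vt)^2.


Step 1: Overdrive voltage Vov = Vgs - Vt = 1.1 - 0.5 = 0.6 V
Step 2: W/L = 28/2 = 14
Step 3: Id = 0.5 * 626 * 2.782e-07 * 14 * 0.6^2
Step 4: Id = 4.39e-04 A

4.39e-04


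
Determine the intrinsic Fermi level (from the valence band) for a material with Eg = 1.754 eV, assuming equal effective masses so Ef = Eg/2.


Step 1: For an intrinsic semiconductor, the Fermi level sits at midgap.
Step 2: Ef = Eg / 2 = 1.754 / 2 = 0.877 eV

0.877


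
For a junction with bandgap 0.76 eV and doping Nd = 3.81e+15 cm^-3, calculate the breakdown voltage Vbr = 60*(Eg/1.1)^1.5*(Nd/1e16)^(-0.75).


Step 1: Eg/1.1 = 0.76/1.1 = 0.690909
Step 2: (Eg/1.1)^1.5 = 0.690909^1.5 = 0.574290
Step 3: (Nd/1e16)^(-0.75) = (0.381)^(-0.75) = 2.062084
Step 4: Vbr = 60 * 0.574290 * 2.062084 = 71.1 V

71.1


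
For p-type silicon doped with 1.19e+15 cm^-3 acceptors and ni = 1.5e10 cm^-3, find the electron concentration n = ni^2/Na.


Step 1: Majority hole concentration p ≈ Na = 1.19e+15 cm^-3
Step 2: n = ni^2 / Na = (1.5e10)^2 / 1.19e+15
Step 3: n = 1.89e+05 cm^-3

1.89e+05


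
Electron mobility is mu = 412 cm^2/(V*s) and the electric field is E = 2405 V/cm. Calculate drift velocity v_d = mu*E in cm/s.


Step 1: v_d = mu * E
Step 2: v_d = 412 * 2405 = 990860
Step 3: v_d = 9.91e+05 cm/s

9.91e+05


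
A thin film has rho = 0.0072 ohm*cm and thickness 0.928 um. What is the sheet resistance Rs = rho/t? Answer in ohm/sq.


Step 1: Convert thickness to cm: t = 0.928 um = 9.2800e-05 cm
Step 2: Rs = rho / t = 0.0072 / 9.2800e-05
Step 3: Rs = 77.6 ohm/sq

77.6


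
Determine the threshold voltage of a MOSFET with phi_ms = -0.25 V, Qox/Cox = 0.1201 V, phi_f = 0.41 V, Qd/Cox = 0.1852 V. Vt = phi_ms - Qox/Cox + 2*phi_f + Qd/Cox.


Step 1: Vt = phi_ms - Qox/Cox + 2*phi_f + Qd/Cox
Step 2: Vt = -0.25 - 0.1201 + 2*0.41 + 0.1852
Step 3: Vt = -0.25 - 0.1201 + 0.82 + 0.1852
Step 4: Vt = 0.6351 V

0.6351


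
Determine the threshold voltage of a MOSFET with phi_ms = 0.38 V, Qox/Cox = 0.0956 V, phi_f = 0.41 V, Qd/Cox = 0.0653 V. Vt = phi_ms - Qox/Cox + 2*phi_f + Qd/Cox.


Step 1: Vt = phi_ms - Qox/Cox + 2*phi_f + Qd/Cox
Step 2: Vt = 0.38 - 0.0956 + 2*0.41 + 0.0653
Step 3: Vt = 0.38 - 0.0956 + 0.82 + 0.0653
Step 4: Vt = 1.1697 V

1.1697


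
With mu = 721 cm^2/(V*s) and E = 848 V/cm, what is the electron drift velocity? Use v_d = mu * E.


Step 1: v_d = mu * E
Step 2: v_d = 721 * 848 = 611408
Step 3: v_d = 6.11e+05 cm/s

6.11e+05


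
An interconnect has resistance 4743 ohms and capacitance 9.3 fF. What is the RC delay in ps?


Step 1: tau = R * C
Step 2: tau = 4743 * 9.3 fF = 4743 * 9.3e-15 F
Step 3: tau = 4.41099e-11 s = 44.1099 ps

44.1099


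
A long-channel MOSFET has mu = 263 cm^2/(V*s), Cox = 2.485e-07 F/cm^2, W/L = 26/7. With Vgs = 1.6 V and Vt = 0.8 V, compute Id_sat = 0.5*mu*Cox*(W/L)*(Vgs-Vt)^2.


Step 1: Overdrive voltage Vov = Vgs - Vt = 1.6 - 0.8 = 0.8 V
Step 2: W/L = 26/7 = 3.71429
Step 3: Id = 0.5 * 263 * 2.485e-07 * 3.71429 * 0.8^2
Step 4: Id = 7.77e-05 A

7.77e-05


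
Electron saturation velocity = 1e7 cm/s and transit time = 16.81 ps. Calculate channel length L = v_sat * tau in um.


Step 1: tau in seconds = 16.81 ps * 1e-12 = 1.6810e-11 s
Step 2: L = v_sat * tau = 1e7 * 1.6810e-11 = 1.6810e-04 cm
Step 3: L in um = 1.6810e-04 * 1e4 = 1.681 um

1.681


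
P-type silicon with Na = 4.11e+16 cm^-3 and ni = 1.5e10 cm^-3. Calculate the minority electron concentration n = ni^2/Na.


Step 1: Majority hole concentration p ≈ Na = 4.11e+16 cm^-3
Step 2: n = ni^2 / Na = (1.5e10)^2 / 4.11e+16
Step 3: n = 5.47e+03 cm^-3

5.47e+03


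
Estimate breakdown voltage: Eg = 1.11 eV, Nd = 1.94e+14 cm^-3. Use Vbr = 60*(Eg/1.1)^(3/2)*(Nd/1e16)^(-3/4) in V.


Step 1: Eg/1.1 = 1.11/1.1 = 1.009091
Step 2: (Eg/1.1)^1.5 = 1.009091^1.5 = 1.013667
Step 3: (Nd/1e16)^(-0.75) = (0.0194)^(-0.75) = 19.237503
Step 4: Vbr = 60 * 1.013667 * 19.237503 = 1170.0 V

1170.0


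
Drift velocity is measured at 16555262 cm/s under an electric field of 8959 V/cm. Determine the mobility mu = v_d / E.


Step 1: mu = v_d / E
Step 2: mu = 16555262 / 8959
Step 3: mu = 1847.89 cm^2/(V*s)

1847.89


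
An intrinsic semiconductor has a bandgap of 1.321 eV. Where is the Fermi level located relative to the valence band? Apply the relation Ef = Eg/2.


Step 1: For an intrinsic semiconductor, the Fermi level sits at midgap.
Step 2: Ef = Eg / 2 = 1.321 / 2 = 0.6605 eV

0.6605


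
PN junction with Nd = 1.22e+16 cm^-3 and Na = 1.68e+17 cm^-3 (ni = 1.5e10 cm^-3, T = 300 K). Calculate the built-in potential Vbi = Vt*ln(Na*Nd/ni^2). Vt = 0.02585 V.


Step 1: Compute Na*Nd/ni^2 = 1.68e+17 * 1.22e+16 / (1.5e10)^2 = 9.1093e+12
Step 2: ln(9.1093e+12) = 29.8403
Step 3: Vbi = 0.02585 * 29.8403 = 0.771 V

0.771


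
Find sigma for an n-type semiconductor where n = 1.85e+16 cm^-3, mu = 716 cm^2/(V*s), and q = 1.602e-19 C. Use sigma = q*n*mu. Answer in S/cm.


Step 1: sigma = q * n * mu
Step 2: sigma = 1.602e-19 * 1.85e+16 * 716
Step 3: sigma = 2.122e+00 S/cm

2.122e+00


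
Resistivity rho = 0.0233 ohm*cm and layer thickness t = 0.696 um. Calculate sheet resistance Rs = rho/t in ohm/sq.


Step 1: Convert thickness to cm: t = 0.696 um = 6.9600e-05 cm
Step 2: Rs = rho / t = 0.0233 / 6.9600e-05
Step 3: Rs = 334.8 ohm/sq

334.8


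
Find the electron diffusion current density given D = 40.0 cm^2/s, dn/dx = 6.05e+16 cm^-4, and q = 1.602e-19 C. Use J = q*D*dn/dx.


Step 1: J = q * D * (dn/dx)
Step 2: J = 1.602e-19 * 40.0 * 6.05e+16
Step 3: J = 3.88e-01 A/cm^2

3.88e-01


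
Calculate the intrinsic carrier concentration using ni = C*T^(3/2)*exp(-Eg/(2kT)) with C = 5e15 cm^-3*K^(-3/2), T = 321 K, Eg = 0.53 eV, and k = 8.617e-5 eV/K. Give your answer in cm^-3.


Step 1: Compute kT = 8.617e-5 * 321 = 0.02766057 eV
Step 2: Exponent = -Eg/(2kT) = -0.53/(2*0.02766057) = -9.58042
Step 3: T^(3/2) = 321^1.5 = 5751.19
Step 4: ni = 5e15 * 5751.19 * exp(-9.58042) = 1.99e+15 cm^-3

1.99e+15


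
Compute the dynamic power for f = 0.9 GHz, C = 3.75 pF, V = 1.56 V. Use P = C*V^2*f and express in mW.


Step 1: V^2 = 1.56^2 = 2.4336 V^2
Step 2: P = C*V^2*f = 3.75e-12 F * 2.4336 * 0.9e9 Hz
Step 3: P = 8.2134e-03 W
Step 4: P = 8.213 mW

8.213


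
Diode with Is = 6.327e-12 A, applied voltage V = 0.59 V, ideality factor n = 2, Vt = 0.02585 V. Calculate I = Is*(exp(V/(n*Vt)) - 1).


Step 1: V/(n*Vt) = 0.59/(2*0.02585) = 11.4120
Step 2: exp(11.4120) = 9.0400e+04
Step 3: I = 6.327e-12 * (9.0400e+04 - 1) = 5.72e-07 A

5.72e-07


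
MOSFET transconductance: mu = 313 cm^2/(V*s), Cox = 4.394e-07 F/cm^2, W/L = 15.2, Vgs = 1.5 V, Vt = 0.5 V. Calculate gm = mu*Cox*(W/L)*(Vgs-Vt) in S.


Step 1: Vov = Vgs - Vt = 1.5 - 0.5 = 1.0 V
Step 2: gm = mu * Cox * (W/L) * Vov
Step 3: gm = 313 * 4.394e-07 * 15.2 * 1.0 = 2.09e-03 S

2.09e-03


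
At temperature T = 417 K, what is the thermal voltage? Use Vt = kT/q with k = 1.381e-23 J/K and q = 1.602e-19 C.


Step 1: kT = 1.381e-23 * 417 = 5.75877e-21 J
Step 2: Vt = kT/q = 5.75877e-21 / 1.602e-19
Step 3: Vt = 0.03595 V

0.03595


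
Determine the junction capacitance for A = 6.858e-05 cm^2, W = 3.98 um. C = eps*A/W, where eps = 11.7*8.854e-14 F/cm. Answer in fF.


Step 1: eps_Si = 11.7 * 8.854e-14 = 1.035918e-12 F/cm
Step 2: W in cm = 3.98 * 1e-4 = 3.98e-04 cm
Step 3: C = 1.035918e-12 * 6.858e-05 / 3.98e-04 = 1.785006e-13 F
Step 4: C = 178.5 fF

178.5


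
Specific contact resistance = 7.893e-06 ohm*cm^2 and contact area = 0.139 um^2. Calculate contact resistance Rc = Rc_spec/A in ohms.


Step 1: Convert area to cm^2: 0.139 um^2 = 1.3900e-09 cm^2
Step 2: Rc = Rc_spec / A = 7.893e-06 / 1.3900e-09
Step 3: Rc = 5.68e+03 ohms

5.68e+03


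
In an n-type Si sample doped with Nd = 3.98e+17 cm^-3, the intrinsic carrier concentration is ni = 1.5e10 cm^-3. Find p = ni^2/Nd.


Step 1: Since Nd >> ni, n ≈ Nd = 3.98e+17 cm^-3
Step 2: p = ni^2 / n = (1.5e10)^2 / 3.98e+17
Step 3: p = 2.25e20 / 3.98e+17 = 5.65e+02 cm^-3

5.65e+02


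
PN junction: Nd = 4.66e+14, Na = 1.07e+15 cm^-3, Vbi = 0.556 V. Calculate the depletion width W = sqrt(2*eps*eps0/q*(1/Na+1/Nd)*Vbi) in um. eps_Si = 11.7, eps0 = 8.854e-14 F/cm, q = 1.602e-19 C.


Step 1: 1/Na + 1/Nd = 1/1.07e+15 + 1/4.66e+14 = 3.08050e-15
Step 2: 2*eps*eps0/q = 2*11.7*8.854e-14/1.602e-19 = 1.293281e+07
Step 3: W^2 = 1.293281e+07 * 3.08050e-15 * 0.556 = 2.21508e-08
Step 4: W = sqrt(2.21508e-08) = 1.488e-04 cm = 1.488 um

1.488


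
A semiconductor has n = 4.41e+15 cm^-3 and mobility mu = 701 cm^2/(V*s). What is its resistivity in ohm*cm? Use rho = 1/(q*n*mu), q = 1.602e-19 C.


Step 1: sigma = q * n * mu = 1.602e-19 * 4.41e+15 * 701 = 4.95244e-01 S/cm
Step 2: rho = 1 / sigma = 1 / 4.95244e-01 = 2.019 ohm*cm

2.019


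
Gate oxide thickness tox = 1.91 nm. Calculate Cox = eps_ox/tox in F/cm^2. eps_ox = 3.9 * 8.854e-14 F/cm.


Step 1: eps_ox = 3.9 * 8.854e-14 = 3.45306e-13 F/cm
Step 2: tox in cm = 1.91 nm * 1e-7 = 1.9100e-07 cm
Step 3: Cox = 3.45306e-13 / 1.9100e-07 = 1.81e-06 F/cm^2

1.81e-06


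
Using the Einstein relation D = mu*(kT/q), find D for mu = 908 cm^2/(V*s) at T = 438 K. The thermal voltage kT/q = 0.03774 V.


Step 1: D = mu * (kT/q)
Step 2: D = 908 * 0.03774
Step 3: D = 34.27 cm^2/s

34.27


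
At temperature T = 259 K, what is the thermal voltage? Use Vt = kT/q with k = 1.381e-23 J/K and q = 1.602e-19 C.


Step 1: kT = 1.381e-23 * 259 = 3.57679e-21 J
Step 2: Vt = kT/q = 3.57679e-21 / 1.602e-19
Step 3: Vt = 0.02233 V

0.02233


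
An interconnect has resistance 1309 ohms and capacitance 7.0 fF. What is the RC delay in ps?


Step 1: tau = R * C
Step 2: tau = 1309 * 7.0 fF = 1309 * 7.0e-15 F
Step 3: tau = 9.163e-12 s = 9.163 ps

9.163


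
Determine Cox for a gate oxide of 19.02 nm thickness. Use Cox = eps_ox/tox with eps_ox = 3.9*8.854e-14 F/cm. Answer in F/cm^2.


Step 1: eps_ox = 3.9 * 8.854e-14 = 3.45306e-13 F/cm
Step 2: tox in cm = 19.02 nm * 1e-7 = 1.9020e-06 cm
Step 3: Cox = 3.45306e-13 / 1.9020e-06 = 1.82e-07 F/cm^2

1.82e-07


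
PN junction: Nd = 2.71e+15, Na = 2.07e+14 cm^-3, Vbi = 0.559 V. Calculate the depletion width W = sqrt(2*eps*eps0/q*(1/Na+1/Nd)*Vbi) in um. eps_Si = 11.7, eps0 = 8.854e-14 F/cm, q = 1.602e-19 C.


Step 1: 1/Na + 1/Nd = 1/2.07e+14 + 1/2.71e+15 = 5.19992e-15
Step 2: 2*eps*eps0/q = 2*11.7*8.854e-14/1.602e-19 = 1.293281e+07
Step 3: W^2 = 1.293281e+07 * 5.19992e-15 * 0.559 = 3.75925e-08
Step 4: W = sqrt(3.75925e-08) = 1.939e-04 cm = 1.939 um

1.939


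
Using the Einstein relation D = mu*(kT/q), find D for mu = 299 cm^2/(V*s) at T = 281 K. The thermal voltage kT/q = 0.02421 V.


Step 1: D = mu * (kT/q)
Step 2: D = 299 * 0.02421
Step 3: D = 7.24 cm^2/s

7.24


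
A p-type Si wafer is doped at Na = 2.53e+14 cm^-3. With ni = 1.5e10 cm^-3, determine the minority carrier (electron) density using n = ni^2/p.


Step 1: Majority hole concentration p ≈ Na = 2.53e+14 cm^-3
Step 2: n = ni^2 / Na = (1.5e10)^2 / 2.53e+14
Step 3: n = 8.89e+05 cm^-3

8.89e+05


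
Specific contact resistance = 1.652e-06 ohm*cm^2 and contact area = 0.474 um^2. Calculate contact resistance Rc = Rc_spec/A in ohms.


Step 1: Convert area to cm^2: 0.474 um^2 = 4.7400e-09 cm^2
Step 2: Rc = Rc_spec / A = 1.652e-06 / 4.7400e-09
Step 3: Rc = 3.49e+02 ohms

3.49e+02


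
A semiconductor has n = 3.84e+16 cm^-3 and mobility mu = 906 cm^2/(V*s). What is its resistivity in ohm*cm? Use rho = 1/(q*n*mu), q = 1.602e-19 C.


Step 1: sigma = q * n * mu = 1.602e-19 * 3.84e+16 * 906 = 5.57342e+00 S/cm
Step 2: rho = 1 / sigma = 1 / 5.57342e+00 = 0.1794 ohm*cm

0.1794


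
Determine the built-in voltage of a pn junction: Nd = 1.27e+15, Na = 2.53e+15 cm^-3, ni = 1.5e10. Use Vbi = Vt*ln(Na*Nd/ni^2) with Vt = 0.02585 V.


Step 1: Compute Na*Nd/ni^2 = 2.53e+15 * 1.27e+15 / (1.5e10)^2 = 1.4280e+10
Step 2: ln(1.4280e+10) = 23.3821
Step 3: Vbi = 0.02585 * 23.3821 = 0.604 V

0.604


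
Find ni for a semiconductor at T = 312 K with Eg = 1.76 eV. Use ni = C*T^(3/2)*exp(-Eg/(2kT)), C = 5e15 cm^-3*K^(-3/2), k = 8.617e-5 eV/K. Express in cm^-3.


Step 1: Compute kT = 8.617e-5 * 312 = 0.02688504 eV
Step 2: Exponent = -Eg/(2kT) = -1.76/(2*0.02688504) = -32.73196
Step 3: T^(3/2) = 312^1.5 = 5511.02
Step 4: ni = 5e15 * 5511.02 * exp(-32.73196) = 1.68e+05 cm^-3

1.68e+05


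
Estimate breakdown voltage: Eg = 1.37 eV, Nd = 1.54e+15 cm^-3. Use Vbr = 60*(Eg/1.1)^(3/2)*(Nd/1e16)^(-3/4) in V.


Step 1: Eg/1.1 = 1.37/1.1 = 1.245455
Step 2: (Eg/1.1)^1.5 = 1.245455^1.5 = 1.389927
Step 3: (Nd/1e16)^(-0.75) = (0.154)^(-0.75) = 4.067799
Step 4: Vbr = 60 * 1.389927 * 4.067799 = 339.2 V

339.2


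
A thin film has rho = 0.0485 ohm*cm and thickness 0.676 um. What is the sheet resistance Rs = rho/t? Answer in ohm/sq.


Step 1: Convert thickness to cm: t = 0.676 um = 6.7600e-05 cm
Step 2: Rs = rho / t = 0.0485 / 6.7600e-05
Step 3: Rs = 717.5 ohm/sq

717.5


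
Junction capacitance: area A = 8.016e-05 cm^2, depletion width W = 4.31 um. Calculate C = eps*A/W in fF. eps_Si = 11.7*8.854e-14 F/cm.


Step 1: eps_Si = 11.7 * 8.854e-14 = 1.035918e-12 F/cm
Step 2: W in cm = 4.31 * 1e-4 = 4.31e-04 cm
Step 3: C = 1.035918e-12 * 8.016e-05 / 4.31e-04 = 1.926663e-13 F
Step 4: C = 192.67 fF

192.67


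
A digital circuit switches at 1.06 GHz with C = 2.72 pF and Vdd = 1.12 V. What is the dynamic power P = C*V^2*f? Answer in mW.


Step 1: V^2 = 1.12^2 = 1.2544 V^2
Step 2: P = C*V^2*f = 2.72e-12 F * 1.2544 * 1.06e9 Hz
Step 3: P = 3.61668608e-03 W
Step 4: P = 3.617 mW

3.617


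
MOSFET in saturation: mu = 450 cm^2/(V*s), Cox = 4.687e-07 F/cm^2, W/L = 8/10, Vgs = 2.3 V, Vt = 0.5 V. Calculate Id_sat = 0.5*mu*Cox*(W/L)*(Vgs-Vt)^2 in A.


Step 1: Overdrive voltage Vov = Vgs - Vt = 2.3 - 0.5 = 1.8 V
Step 2: W/L = 8/10 = 0.8
Step 3: Id = 0.5 * 450 * 4.687e-07 * 0.8 * 1.8^2
Step 4: Id = 2.73e-04 A

2.73e-04


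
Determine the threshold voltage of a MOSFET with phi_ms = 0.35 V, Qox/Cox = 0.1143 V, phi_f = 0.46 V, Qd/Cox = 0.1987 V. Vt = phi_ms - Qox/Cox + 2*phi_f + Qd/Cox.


Step 1: Vt = phi_ms - Qox/Cox + 2*phi_f + Qd/Cox
Step 2: Vt = 0.35 - 0.1143 + 2*0.46 + 0.1987
Step 3: Vt = 0.35 - 0.1143 + 0.92 + 0.1987
Step 4: Vt = 1.3544 V

1.3544


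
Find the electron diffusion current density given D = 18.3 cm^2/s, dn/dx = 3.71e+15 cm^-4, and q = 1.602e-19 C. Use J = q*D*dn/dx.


Step 1: J = q * D * (dn/dx)
Step 2: J = 1.602e-19 * 18.3 * 3.71e+15
Step 3: J = 1.09e-02 A/cm^2

1.09e-02


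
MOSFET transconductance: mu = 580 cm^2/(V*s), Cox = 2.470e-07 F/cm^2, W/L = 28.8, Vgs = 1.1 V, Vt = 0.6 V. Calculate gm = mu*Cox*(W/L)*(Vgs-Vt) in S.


Step 1: Vov = Vgs - Vt = 1.1 - 0.6 = 0.5 V
Step 2: gm = mu * Cox * (W/L) * Vov
Step 3: gm = 580 * 2.470e-07 * 28.8 * 0.5 = 2.06e-03 S

2.06e-03


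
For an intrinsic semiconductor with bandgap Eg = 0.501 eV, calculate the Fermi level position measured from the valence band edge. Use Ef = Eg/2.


Step 1: For an intrinsic semiconductor, the Fermi level sits at midgap.
Step 2: Ef = Eg / 2 = 0.501 / 2 = 0.2505 eV

0.2505


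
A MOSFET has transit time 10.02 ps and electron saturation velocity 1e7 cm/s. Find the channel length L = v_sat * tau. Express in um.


Step 1: tau in seconds = 10.02 ps * 1e-12 = 1.0020e-11 s
Step 2: L = v_sat * tau = 1e7 * 1.0020e-11 = 1.0020e-04 cm
Step 3: L in um = 1.0020e-04 * 1e4 = 1.002 um

1.002


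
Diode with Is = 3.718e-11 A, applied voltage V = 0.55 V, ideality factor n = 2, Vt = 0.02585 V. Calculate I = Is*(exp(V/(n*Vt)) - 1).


Step 1: V/(n*Vt) = 0.55/(2*0.02585) = 10.6383
Step 2: exp(10.6383) = 4.1702e+04
Step 3: I = 3.718e-11 * (4.1702e+04 - 1) = 1.55e-06 A

1.55e-06


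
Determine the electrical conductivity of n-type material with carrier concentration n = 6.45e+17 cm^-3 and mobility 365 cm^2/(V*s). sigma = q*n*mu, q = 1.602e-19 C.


Step 1: sigma = q * n * mu
Step 2: sigma = 1.602e-19 * 6.45e+17 * 365
Step 3: sigma = 3.772e+01 S/cm

3.772e+01


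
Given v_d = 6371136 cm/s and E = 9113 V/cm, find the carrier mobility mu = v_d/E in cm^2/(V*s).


Step 1: mu = v_d / E
Step 2: mu = 6371136 / 9113
Step 3: mu = 699.13 cm^2/(V*s)

699.13


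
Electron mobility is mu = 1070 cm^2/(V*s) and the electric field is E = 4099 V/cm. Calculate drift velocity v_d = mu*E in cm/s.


Step 1: v_d = mu * E
Step 2: v_d = 1070 * 4099 = 4385930
Step 3: v_d = 4.39e+06 cm/s

4.39e+06


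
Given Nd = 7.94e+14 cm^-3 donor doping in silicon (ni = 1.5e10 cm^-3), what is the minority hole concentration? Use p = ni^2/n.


Step 1: Since Nd >> ni, n ≈ Nd = 7.94e+14 cm^-3
Step 2: p = ni^2 / n = (1.5e10)^2 / 7.94e+14
Step 3: p = 2.25e20 / 7.94e+14 = 2.83e+05 cm^-3

2.83e+05


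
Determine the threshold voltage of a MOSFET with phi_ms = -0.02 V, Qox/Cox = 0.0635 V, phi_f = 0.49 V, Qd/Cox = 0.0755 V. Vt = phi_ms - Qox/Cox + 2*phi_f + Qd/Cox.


Step 1: Vt = phi_ms - Qox/Cox + 2*phi_f + Qd/Cox
Step 2: Vt = -0.02 - 0.0635 + 2*0.49 + 0.0755
Step 3: Vt = -0.02 - 0.0635 + 0.98 + 0.0755
Step 4: Vt = 0.972 V

0.972


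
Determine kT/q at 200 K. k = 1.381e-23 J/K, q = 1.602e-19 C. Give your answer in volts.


Step 1: kT = 1.381e-23 * 200 = 2.762e-21 J
Step 2: Vt = kT/q = 2.762e-21 / 1.602e-19
Step 3: Vt = 0.01724 V

0.01724


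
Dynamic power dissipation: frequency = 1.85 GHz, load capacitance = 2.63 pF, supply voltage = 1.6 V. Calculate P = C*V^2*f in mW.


Step 1: V^2 = 1.6^2 = 2.56 V^2
Step 2: P = C*V^2*f = 2.63e-12 F * 2.56 * 1.85e9 Hz
Step 3: P = 1.245568e-02 W
Step 4: P = 12.456 mW

12.456


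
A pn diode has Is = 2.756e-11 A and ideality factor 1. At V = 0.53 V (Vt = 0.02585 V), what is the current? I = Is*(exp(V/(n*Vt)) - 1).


Step 1: V/(n*Vt) = 0.53/(1*0.02585) = 20.5029
Step 2: exp(20.5029) = 8.0223e+08
Step 3: I = 2.756e-11 * (8.0223e+08 - 1) = 2.21e-02 A

2.21e-02


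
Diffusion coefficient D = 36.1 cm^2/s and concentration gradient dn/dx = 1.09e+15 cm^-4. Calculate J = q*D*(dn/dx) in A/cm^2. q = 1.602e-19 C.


Step 1: J = q * D * (dn/dx)
Step 2: J = 1.602e-19 * 36.1 * 1.09e+15
Step 3: J = 6.30e-03 A/cm^2

6.30e-03


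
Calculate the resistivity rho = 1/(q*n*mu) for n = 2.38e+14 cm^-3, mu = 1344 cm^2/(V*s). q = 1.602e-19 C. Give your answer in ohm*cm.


Step 1: sigma = q * n * mu = 1.602e-19 * 2.38e+14 * 1344 = 5.12435e-02 S/cm
Step 2: rho = 1 / sigma = 1 / 5.12435e-02 = 19.51 ohm*cm

19.51


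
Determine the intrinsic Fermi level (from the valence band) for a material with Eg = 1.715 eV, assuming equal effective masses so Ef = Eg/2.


Step 1: For an intrinsic semiconductor, the Fermi level sits at midgap.
Step 2: Ef = Eg / 2 = 1.715 / 2 = 0.8575 eV

0.8575


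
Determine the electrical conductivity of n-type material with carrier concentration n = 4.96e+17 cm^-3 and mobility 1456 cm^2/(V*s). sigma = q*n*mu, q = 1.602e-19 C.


Step 1: sigma = q * n * mu
Step 2: sigma = 1.602e-19 * 4.96e+17 * 1456
Step 3: sigma = 1.157e+02 S/cm

1.157e+02


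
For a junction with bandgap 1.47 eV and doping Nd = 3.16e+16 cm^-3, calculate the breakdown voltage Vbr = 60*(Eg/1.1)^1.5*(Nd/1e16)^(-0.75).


Step 1: Eg/1.1 = 1.47/1.1 = 1.336364
Step 2: (Eg/1.1)^1.5 = 1.336364^1.5 = 1.544853
Step 3: (Nd/1e16)^(-0.75) = (3.16)^(-0.75) = 0.421924
Step 4: Vbr = 60 * 1.544853 * 0.421924 = 39.1 V

39.1


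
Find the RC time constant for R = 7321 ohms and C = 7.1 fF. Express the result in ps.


Step 1: tau = R * C
Step 2: tau = 7321 * 7.1 fF = 7321 * 7.1e-15 F
Step 3: tau = 5.19791e-11 s = 51.9791 ps

51.9791


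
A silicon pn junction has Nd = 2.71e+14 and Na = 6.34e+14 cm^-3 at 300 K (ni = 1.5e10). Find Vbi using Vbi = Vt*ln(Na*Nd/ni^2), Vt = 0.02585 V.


Step 1: Compute Na*Nd/ni^2 = 6.34e+14 * 2.71e+14 / (1.5e10)^2 = 7.6362e+08
Step 2: ln(7.6362e+08) = 20.4536
Step 3: Vbi = 0.02585 * 20.4536 = 0.529 V

0.529


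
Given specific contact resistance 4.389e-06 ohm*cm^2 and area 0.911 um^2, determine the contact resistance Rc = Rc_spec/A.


Step 1: Convert area to cm^2: 0.911 um^2 = 9.1100e-09 cm^2
Step 2: Rc = Rc_spec / A = 4.389e-06 / 9.1100e-09
Step 3: Rc = 4.82e+02 ohms

4.82e+02


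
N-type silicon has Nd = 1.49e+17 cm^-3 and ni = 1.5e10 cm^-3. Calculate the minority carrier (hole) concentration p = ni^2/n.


Step 1: Since Nd >> ni, n ≈ Nd = 1.49e+17 cm^-3
Step 2: p = ni^2 / n = (1.5e10)^2 / 1.49e+17
Step 3: p = 2.25e20 / 1.49e+17 = 1.51e+03 cm^-3

1.51e+03


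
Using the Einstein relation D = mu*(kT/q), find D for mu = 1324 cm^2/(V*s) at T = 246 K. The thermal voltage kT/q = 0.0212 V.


Step 1: D = mu * (kT/q)
Step 2: D = 1324 * 0.0212
Step 3: D = 28.07 cm^2/s

28.07


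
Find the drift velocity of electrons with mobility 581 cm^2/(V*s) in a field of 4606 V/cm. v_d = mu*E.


Step 1: v_d = mu * E
Step 2: v_d = 581 * 4606 = 2676086
Step 3: v_d = 2.68e+06 cm/s

2.68e+06


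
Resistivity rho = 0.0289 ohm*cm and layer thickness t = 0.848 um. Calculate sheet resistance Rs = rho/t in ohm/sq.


Step 1: Convert thickness to cm: t = 0.848 um = 8.4800e-05 cm
Step 2: Rs = rho / t = 0.0289 / 8.4800e-05
Step 3: Rs = 340.8 ohm/sq

340.8


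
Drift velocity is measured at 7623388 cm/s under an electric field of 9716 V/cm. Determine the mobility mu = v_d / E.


Step 1: mu = v_d / E
Step 2: mu = 7623388 / 9716
Step 3: mu = 784.62 cm^2/(V*s)

784.62


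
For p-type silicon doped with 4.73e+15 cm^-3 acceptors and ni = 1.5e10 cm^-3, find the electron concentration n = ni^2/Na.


Step 1: Majority hole concentration p ≈ Na = 4.73e+15 cm^-3
Step 2: n = ni^2 / Na = (1.5e10)^2 / 4.73e+15
Step 3: n = 4.76e+04 cm^-3

4.76e+04


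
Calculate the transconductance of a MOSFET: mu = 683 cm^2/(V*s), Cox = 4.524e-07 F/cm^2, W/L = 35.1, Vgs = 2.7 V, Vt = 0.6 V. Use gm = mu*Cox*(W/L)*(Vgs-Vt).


Step 1: Vov = Vgs - Vt = 2.7 - 0.6 = 2.1 V
Step 2: gm = mu * Cox * (W/L) * Vov
Step 3: gm = 683 * 4.524e-07 * 35.1 * 2.1 = 2.28e-02 S

2.28e-02


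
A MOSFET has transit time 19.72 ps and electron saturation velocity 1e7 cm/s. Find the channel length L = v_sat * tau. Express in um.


Step 1: tau in seconds = 19.72 ps * 1e-12 = 1.9720e-11 s
Step 2: L = v_sat * tau = 1e7 * 1.9720e-11 = 1.9720e-04 cm
Step 3: L in um = 1.9720e-04 * 1e4 = 1.972 um

1.972


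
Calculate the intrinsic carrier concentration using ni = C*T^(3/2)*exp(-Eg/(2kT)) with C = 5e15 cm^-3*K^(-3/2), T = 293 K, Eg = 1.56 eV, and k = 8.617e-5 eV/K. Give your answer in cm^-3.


Step 1: Compute kT = 8.617e-5 * 293 = 0.02524781 eV
Step 2: Exponent = -Eg/(2kT) = -1.56/(2*0.02524781) = -30.89377
Step 3: T^(3/2) = 293^1.5 = 5015.35
Step 4: ni = 5e15 * 5015.35 * exp(-30.89377) = 9.60e+05 cm^-3

9.60e+05


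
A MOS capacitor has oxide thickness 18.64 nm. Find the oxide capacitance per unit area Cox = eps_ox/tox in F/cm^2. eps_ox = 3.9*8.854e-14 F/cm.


Step 1: eps_ox = 3.9 * 8.854e-14 = 3.45306e-13 F/cm
Step 2: tox in cm = 18.64 nm * 1e-7 = 1.8640e-06 cm
Step 3: Cox = 3.45306e-13 / 1.8640e-06 = 1.85e-07 F/cm^2

1.85e-07


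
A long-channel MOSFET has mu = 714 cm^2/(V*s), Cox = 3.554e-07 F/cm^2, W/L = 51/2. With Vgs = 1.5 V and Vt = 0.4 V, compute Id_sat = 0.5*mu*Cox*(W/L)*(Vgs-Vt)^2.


Step 1: Overdrive voltage Vov = Vgs - Vt = 1.5 - 0.4 = 1.1 V
Step 2: W/L = 51/2 = 25.5
Step 3: Id = 0.5 * 714 * 3.554e-07 * 25.5 * 1.1^2
Step 4: Id = 3.91e-03 A

3.91e-03


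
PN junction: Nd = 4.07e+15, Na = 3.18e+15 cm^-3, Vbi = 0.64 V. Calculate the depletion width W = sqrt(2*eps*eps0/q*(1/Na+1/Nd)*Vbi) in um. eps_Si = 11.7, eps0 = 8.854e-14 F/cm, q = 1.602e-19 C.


Step 1: 1/Na + 1/Nd = 1/3.18e+15 + 1/4.07e+15 = 5.60166e-16
Step 2: 2*eps*eps0/q = 2*11.7*8.854e-14/1.602e-19 = 1.293281e+07
Step 3: W^2 = 1.293281e+07 * 5.60166e-16 * 0.64 = 4.63649e-09
Step 4: W = sqrt(4.63649e-09) = 6.809e-05 cm = 0.6809 um

0.6809


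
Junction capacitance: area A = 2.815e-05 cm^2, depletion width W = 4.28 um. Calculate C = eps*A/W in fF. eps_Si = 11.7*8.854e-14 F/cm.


Step 1: eps_Si = 11.7 * 8.854e-14 = 1.035918e-12 F/cm
Step 2: W in cm = 4.28 * 1e-4 = 4.28e-04 cm
Step 3: C = 1.035918e-12 * 2.815e-05 / 4.28e-04 = 6.813339e-14 F
Step 4: C = 68.13 fF

68.13


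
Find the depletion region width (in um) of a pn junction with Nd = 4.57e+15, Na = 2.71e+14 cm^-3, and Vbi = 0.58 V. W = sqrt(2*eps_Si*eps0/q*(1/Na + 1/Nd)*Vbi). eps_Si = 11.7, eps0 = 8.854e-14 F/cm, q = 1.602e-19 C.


Step 1: 1/Na + 1/Nd = 1/2.71e+14 + 1/4.57e+15 = 3.90886e-15
Step 2: 2*eps*eps0/q = 2*11.7*8.854e-14/1.602e-19 = 1.293281e+07
Step 3: W^2 = 1.293281e+07 * 3.90886e-15 * 0.58 = 2.93205e-08
Step 4: W = sqrt(2.93205e-08) = 1.712e-04 cm = 1.712 um

1.712


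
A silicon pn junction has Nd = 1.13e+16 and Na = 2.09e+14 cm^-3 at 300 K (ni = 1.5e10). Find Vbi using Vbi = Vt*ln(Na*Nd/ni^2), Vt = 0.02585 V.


Step 1: Compute Na*Nd/ni^2 = 2.09e+14 * 1.13e+16 / (1.5e10)^2 = 1.0496e+10
Step 2: ln(1.0496e+10) = 23.0743
Step 3: Vbi = 0.02585 * 23.0743 = 0.596 V

0.596


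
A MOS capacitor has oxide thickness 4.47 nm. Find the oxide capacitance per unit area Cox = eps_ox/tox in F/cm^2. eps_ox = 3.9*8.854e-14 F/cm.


Step 1: eps_ox = 3.9 * 8.854e-14 = 3.45306e-13 F/cm
Step 2: tox in cm = 4.47 nm * 1e-7 = 4.4700e-07 cm
Step 3: Cox = 3.45306e-13 / 4.4700e-07 = 7.72e-07 F/cm^2

7.72e-07


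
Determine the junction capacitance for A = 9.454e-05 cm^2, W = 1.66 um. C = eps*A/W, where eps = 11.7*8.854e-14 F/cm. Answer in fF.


Step 1: eps_Si = 11.7 * 8.854e-14 = 1.035918e-12 F/cm
Step 2: W in cm = 1.66 * 1e-4 = 1.66e-04 cm
Step 3: C = 1.035918e-12 * 9.454e-05 / 1.66e-04 = 5.899740e-13 F
Step 4: C = 589.97 fF

589.97


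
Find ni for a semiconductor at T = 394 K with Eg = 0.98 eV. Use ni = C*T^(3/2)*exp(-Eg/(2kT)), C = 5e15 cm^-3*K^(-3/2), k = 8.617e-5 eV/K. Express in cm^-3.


Step 1: Compute kT = 8.617e-5 * 394 = 0.03395098 eV
Step 2: Exponent = -Eg/(2kT) = -0.98/(2*0.03395098) = -14.43257
Step 3: T^(3/2) = 394^1.5 = 7820.68
Step 4: ni = 5e15 * 7820.68 * exp(-14.43257) = 2.11e+13 cm^-3

2.11e+13


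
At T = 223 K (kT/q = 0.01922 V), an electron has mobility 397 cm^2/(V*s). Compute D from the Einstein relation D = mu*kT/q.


Step 1: D = mu * (kT/q)
Step 2: D = 397 * 0.01922
Step 3: D = 7.63 cm^2/s

7.63


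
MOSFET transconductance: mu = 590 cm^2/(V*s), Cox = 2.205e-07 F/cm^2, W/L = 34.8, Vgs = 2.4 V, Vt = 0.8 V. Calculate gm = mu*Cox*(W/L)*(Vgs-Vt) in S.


Step 1: Vov = Vgs - Vt = 2.4 - 0.8 = 1.6 V
Step 2: gm = mu * Cox * (W/L) * Vov
Step 3: gm = 590 * 2.205e-07 * 34.8 * 1.6 = 7.24e-03 S

7.24e-03


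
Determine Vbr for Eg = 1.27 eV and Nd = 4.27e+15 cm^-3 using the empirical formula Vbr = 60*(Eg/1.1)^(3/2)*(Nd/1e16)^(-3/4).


Step 1: Eg/1.1 = 1.27/1.1 = 1.154545
Step 2: (Eg/1.1)^1.5 = 1.154545^1.5 = 1.240556
Step 3: (Nd/1e16)^(-0.75) = (0.427)^(-0.75) = 1.893124
Step 4: Vbr = 60 * 1.240556 * 1.893124 = 140.9 V

140.9


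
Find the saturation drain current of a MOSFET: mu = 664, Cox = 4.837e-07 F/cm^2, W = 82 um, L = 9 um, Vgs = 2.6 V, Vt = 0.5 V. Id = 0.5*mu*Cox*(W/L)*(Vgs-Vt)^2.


Step 1: Overdrive voltage Vov = Vgs - Vt = 2.6 - 0.5 = 2.1 V
Step 2: W/L = 82/9 = 9.11111
Step 3: Id = 0.5 * 664 * 4.837e-07 * 9.11111 * 2.1^2
Step 4: Id = 6.45e-03 A

6.45e-03


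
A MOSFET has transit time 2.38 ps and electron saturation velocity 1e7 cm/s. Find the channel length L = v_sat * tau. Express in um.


Step 1: tau in seconds = 2.38 ps * 1e-12 = 2.3800e-12 s
Step 2: L = v_sat * tau = 1e7 * 2.3800e-12 = 2.3800e-05 cm
Step 3: L in um = 2.3800e-05 * 1e4 = 0.238 um

0.238


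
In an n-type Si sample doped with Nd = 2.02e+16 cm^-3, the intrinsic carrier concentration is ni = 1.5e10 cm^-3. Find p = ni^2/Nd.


Step 1: Since Nd >> ni, n ≈ Nd = 2.02e+16 cm^-3
Step 2: p = ni^2 / n = (1.5e10)^2 / 2.02e+16
Step 3: p = 2.25e20 / 2.02e+16 = 1.11e+04 cm^-3

1.11e+04


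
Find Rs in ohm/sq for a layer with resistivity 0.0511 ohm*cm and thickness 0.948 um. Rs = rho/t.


Step 1: Convert thickness to cm: t = 0.948 um = 9.4800e-05 cm
Step 2: Rs = rho / t = 0.0511 / 9.4800e-05
Step 3: Rs = 539.0 ohm/sq

539.0


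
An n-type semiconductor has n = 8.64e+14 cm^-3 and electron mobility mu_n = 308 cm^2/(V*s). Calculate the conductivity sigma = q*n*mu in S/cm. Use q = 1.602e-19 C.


Step 1: sigma = q * n * mu
Step 2: sigma = 1.602e-19 * 8.64e+14 * 308
Step 3: sigma = 4.263e-02 S/cm

4.263e-02


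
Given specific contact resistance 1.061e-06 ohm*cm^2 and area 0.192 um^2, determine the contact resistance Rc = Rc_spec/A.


Step 1: Convert area to cm^2: 0.192 um^2 = 1.9200e-09 cm^2
Step 2: Rc = Rc_spec / A = 1.061e-06 / 1.9200e-09
Step 3: Rc = 5.53e+02 ohms

5.53e+02


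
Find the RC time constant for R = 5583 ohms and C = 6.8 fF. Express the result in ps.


Step 1: tau = R * C
Step 2: tau = 5583 * 6.8 fF = 5583 * 6.8e-15 F
Step 3: tau = 3.79644e-11 s = 37.9644 ps

37.9644


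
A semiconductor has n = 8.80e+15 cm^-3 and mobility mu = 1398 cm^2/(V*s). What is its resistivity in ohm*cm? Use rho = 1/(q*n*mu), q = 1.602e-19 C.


Step 1: sigma = q * n * mu = 1.602e-19 * 8.80e+15 * 1398 = 1.97084e+00 S/cm
Step 2: rho = 1 / sigma = 1 / 1.97084e+00 = 0.5074 ohm*cm

0.5074


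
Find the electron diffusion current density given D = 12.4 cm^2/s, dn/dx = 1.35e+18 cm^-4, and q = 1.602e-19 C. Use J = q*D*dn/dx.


Step 1: J = q * D * (dn/dx)
Step 2: J = 1.602e-19 * 12.4 * 1.35e+18
Step 3: J = 2.68e+00 A/cm^2

2.68e+00


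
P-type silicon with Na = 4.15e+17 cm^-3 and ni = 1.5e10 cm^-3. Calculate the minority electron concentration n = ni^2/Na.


Step 1: Majority hole concentration p ≈ Na = 4.15e+17 cm^-3
Step 2: n = ni^2 / Na = (1.5e10)^2 / 4.15e+17
Step 3: n = 5.42e+02 cm^-3

5.42e+02


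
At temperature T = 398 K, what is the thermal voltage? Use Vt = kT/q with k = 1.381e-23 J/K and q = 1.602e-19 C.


Step 1: kT = 1.381e-23 * 398 = 5.49638e-21 J
Step 2: Vt = kT/q = 5.49638e-21 / 1.602e-19
Step 3: Vt = 0.03431 V

0.03431


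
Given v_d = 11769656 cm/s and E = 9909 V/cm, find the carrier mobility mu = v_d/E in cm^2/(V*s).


Step 1: mu = v_d / E
Step 2: mu = 11769656 / 9909
Step 3: mu = 1187.77 cm^2/(V*s)

1187.77


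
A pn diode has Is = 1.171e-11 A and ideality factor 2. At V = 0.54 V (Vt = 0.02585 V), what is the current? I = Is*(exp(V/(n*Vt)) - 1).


Step 1: V/(n*Vt) = 0.54/(2*0.02585) = 10.4449
Step 2: exp(10.4449) = 3.4369e+04
Step 3: I = 1.171e-11 * (3.4369e+04 - 1) = 4.02e-07 A

4.02e-07


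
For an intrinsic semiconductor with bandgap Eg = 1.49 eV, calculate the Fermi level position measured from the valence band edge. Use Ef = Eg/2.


Step 1: For an intrinsic semiconductor, the Fermi level sits at midgap.
Step 2: Ef = Eg / 2 = 1.49 / 2 = 0.745 eV

0.745


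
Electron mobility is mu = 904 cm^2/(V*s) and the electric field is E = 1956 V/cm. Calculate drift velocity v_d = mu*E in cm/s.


Step 1: v_d = mu * E
Step 2: v_d = 904 * 1956 = 1768224
Step 3: v_d = 1.77e+06 cm/s

1.77e+06


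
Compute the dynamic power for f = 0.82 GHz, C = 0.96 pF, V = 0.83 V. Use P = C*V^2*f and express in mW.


Step 1: V^2 = 0.83^2 = 0.6889 V^2
Step 2: P = C*V^2*f = 0.96e-12 F * 0.6889 * 0.82e9 Hz
Step 3: P = 5.4230208e-04 W
Step 4: P = 0.542 mW

0.542


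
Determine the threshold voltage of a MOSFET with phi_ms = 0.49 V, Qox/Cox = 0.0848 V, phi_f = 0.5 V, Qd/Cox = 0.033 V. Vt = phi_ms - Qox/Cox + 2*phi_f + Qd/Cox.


Step 1: Vt = phi_ms - Qox/Cox + 2*phi_f + Qd/Cox
Step 2: Vt = 0.49 - 0.0848 + 2*0.5 + 0.033
Step 3: Vt = 0.49 - 0.0848 + 1.0 + 0.033
Step 4: Vt = 1.4382 V

1.4382


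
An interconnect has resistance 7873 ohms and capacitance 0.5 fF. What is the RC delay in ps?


Step 1: tau = R * C
Step 2: tau = 7873 * 0.5 fF = 7873 * 5.0e-16 F
Step 3: tau = 3.9365e-12 s = 3.9365 ps

3.9365


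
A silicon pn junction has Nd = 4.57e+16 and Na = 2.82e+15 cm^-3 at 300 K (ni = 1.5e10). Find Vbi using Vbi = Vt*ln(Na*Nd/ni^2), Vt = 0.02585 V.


Step 1: Compute Na*Nd/ni^2 = 2.82e+15 * 4.57e+16 / (1.5e10)^2 = 5.7277e+11
Step 2: ln(5.7277e+11) = 27.0738
Step 3: Vbi = 0.02585 * 27.0738 = 0.7 V

0.7


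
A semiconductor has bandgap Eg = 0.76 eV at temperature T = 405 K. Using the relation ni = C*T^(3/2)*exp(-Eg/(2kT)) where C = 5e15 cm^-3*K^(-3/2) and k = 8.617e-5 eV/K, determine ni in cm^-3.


Step 1: Compute kT = 8.617e-5 * 405 = 0.03489885 eV
Step 2: Exponent = -Eg/(2kT) = -0.76/(2*0.03489885) = -10.88861
Step 3: T^(3/2) = 405^1.5 = 8150.47
Step 4: ni = 5e15 * 8150.47 * exp(-10.88861) = 7.61e+14 cm^-3

7.61e+14


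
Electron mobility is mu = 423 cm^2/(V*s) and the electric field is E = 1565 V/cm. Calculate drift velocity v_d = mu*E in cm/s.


Step 1: v_d = mu * E
Step 2: v_d = 423 * 1565 = 661995
Step 3: v_d = 6.62e+05 cm/s

6.62e+05


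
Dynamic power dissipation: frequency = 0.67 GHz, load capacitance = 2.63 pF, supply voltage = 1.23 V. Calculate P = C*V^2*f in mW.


Step 1: V^2 = 1.23^2 = 1.5129 V^2
Step 2: P = C*V^2*f = 2.63e-12 F * 1.5129 * 0.67e9 Hz
Step 3: P = 2.66588109e-03 W
Step 4: P = 2.666 mW

2.666


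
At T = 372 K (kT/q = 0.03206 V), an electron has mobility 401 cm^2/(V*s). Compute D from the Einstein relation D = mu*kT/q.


Step 1: D = mu * (kT/q)
Step 2: D = 401 * 0.03206
Step 3: D = 12.86 cm^2/s

12.86


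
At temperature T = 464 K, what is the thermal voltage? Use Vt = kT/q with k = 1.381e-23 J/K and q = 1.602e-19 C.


Step 1: kT = 1.381e-23 * 464 = 6.40784e-21 J
Step 2: Vt = kT/q = 6.40784e-21 / 1.602e-19
Step 3: Vt = 0.04 V

0.04


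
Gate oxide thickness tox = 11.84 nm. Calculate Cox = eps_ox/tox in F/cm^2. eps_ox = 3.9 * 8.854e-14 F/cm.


Step 1: eps_ox = 3.9 * 8.854e-14 = 3.45306e-13 F/cm
Step 2: tox in cm = 11.84 nm * 1e-7 = 1.1840e-06 cm
Step 3: Cox = 3.45306e-13 / 1.1840e-06 = 2.92e-07 F/cm^2

2.92e-07


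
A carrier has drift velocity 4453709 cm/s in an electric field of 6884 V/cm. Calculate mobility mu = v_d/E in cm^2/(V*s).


Step 1: mu = v_d / E
Step 2: mu = 4453709 / 6884
Step 3: mu = 646.97 cm^2/(V*s)

646.97


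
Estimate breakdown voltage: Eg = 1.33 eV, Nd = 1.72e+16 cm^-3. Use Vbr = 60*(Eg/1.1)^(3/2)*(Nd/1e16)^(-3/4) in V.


Step 1: Eg/1.1 = 1.33/1.1 = 1.209091
Step 2: (Eg/1.1)^1.5 = 1.209091^1.5 = 1.329500
Step 3: (Nd/1e16)^(-0.75) = (1.72)^(-0.75) = 0.665815
Step 4: Vbr = 60 * 1.329500 * 0.665815 = 53.1 V

53.1


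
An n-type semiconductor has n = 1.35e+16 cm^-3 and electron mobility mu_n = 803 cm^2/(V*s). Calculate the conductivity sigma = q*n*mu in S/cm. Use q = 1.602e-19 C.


Step 1: sigma = q * n * mu
Step 2: sigma = 1.602e-19 * 1.35e+16 * 803
Step 3: sigma = 1.737e+00 S/cm

1.737e+00


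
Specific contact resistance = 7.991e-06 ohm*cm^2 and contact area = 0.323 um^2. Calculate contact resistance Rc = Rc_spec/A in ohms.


Step 1: Convert area to cm^2: 0.323 um^2 = 3.2300e-09 cm^2
Step 2: Rc = Rc_spec / A = 7.991e-06 / 3.2300e-09
Step 3: Rc = 2.47e+03 ohms

2.47e+03


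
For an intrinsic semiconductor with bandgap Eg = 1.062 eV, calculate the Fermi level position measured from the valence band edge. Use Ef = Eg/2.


Step 1: For an intrinsic semiconductor, the Fermi level sits at midgap.
Step 2: Ef = Eg / 2 = 1.062 / 2 = 0.531 eV

0.531


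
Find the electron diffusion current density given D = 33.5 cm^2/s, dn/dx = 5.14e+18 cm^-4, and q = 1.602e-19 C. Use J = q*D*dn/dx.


Step 1: J = q * D * (dn/dx)
Step 2: J = 1.602e-19 * 33.5 * 5.14e+18
Step 3: J = 2.76e+01 A/cm^2

2.76e+01


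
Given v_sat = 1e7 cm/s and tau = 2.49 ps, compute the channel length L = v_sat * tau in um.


Step 1: tau in seconds = 2.49 ps * 1e-12 = 2.4900e-12 s
Step 2: L = v_sat * tau = 1e7 * 2.4900e-12 = 2.4900e-05 cm
Step 3: L in um = 2.4900e-05 * 1e4 = 0.249 um

0.249


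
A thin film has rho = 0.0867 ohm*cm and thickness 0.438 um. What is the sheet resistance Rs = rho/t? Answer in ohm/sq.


Step 1: Convert thickness to cm: t = 0.438 um = 4.3800e-05 cm
Step 2: Rs = rho / t = 0.0867 / 4.3800e-05
Step 3: Rs = 1979.5 ohm/sq

1979.5


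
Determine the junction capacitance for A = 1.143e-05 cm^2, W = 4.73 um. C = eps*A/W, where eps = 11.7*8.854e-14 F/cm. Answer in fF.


Step 1: eps_Si = 11.7 * 8.854e-14 = 1.035918e-12 F/cm
Step 2: W in cm = 4.73 * 1e-4 = 4.73e-04 cm
Step 3: C = 1.035918e-12 * 1.143e-05 / 4.73e-04 = 2.503286e-14 F
Step 4: C = 25.03 fF

25.03


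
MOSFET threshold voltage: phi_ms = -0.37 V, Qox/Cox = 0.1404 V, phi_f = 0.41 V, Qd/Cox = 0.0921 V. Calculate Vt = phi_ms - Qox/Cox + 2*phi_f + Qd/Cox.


Step 1: Vt = phi_ms - Qox/Cox + 2*phi_f + Qd/Cox
Step 2: Vt = -0.37 - 0.1404 + 2*0.41 + 0.0921
Step 3: Vt = -0.37 - 0.1404 + 0.82 + 0.0921
Step 4: Vt = 0.4017 V

0.4017


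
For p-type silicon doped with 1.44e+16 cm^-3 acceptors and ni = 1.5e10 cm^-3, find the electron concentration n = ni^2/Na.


Step 1: Majority hole concentration p ≈ Na = 1.44e+16 cm^-3
Step 2: n = ni^2 / Na = (1.5e10)^2 / 1.44e+16
Step 3: n = 1.56e+04 cm^-3

1.56e+04


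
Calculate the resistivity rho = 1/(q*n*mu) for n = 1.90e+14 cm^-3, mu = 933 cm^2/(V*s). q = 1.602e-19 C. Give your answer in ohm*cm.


Step 1: sigma = q * n * mu = 1.602e-19 * 1.90e+14 * 933 = 2.83987e-02 S/cm
Step 2: rho = 1 / sigma = 1 / 2.83987e-02 = 35.21 ohm*cm

35.21
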